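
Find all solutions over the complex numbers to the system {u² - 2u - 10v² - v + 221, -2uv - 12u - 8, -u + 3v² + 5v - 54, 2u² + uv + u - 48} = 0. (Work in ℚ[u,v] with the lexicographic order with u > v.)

Compute a lex Gröbner basis by Buchberger's algorithm.
f_1 = u² - 2u - 10v² - v + 221, LT = u².
f_2 = -2uv - 12u - 8, LT = uv.
f_3 = -u + 3v² + 5v - 54, LT = u.
f_4 = 2u² + uv + u - 48, LT = u².

S(f_1,f_2): lcm = u²v. S = -6u² - 2uv - 4u - 10v³ - v² + 221v.
  leading term u²: subtract (-6)·f_1 from -6u² - 2uv - 4u - 10v³ - v² + 221v → -2uv - 16u - 10v³ - 61v² + 215v + 1326
  leading term uv: subtract (1)·f_2 from -2uv - 16u - 10v³ - 61v² + 215v + 1326 → -4u - 10v³ - 61v² + 215v + 1334
  leading term u: subtract (4)·f_3 from -4u - 10v³ - 61v² + 215v + 1334 → -10v³ - 73v² + 195v + 1550
  leading term v³: no divisor's leading term divides it; move -10v³ to the remainder.
  leading term v²: no divisor's leading term divides it; move -73v² to the remainder.
  leading term v: no divisor's leading term divides it; move 195v to the remainder.
  leading term 1: no divisor's leading term divides it; move 1550 to the remainder.
  remainder -10v³ - 73v² + 195v + 1550 ≠ 0; add h_5 = -10v³ - 73v² + 195v + 1550 to the basis.

S(f_1,f_3): lcm = u². S = 3uv² + 5uv - 56u - 10v² - v + 221.
  leading term uv²: subtract (-3/2v)·f_2 from 3uv² + 5uv - 56u - 10v² - v + 221 → -13uv - 56u - 10v² - 13v + 221
  leading term uv: subtract (13/2)·f_2 from -13uv - 56u - 10v² - 13v + 221 → 22u - 10v² - 13v + 273
  leading term u: subtract (-22)·f_3 from 22u - 10v² - 13v + 273 → 56v² + 97v - 915
  leading term v²: no divisor's leading term divides it; move 56v² to the remainder.
  leading term v: no divisor's leading term divides it; move 97v to the remainder.
  leading term 1: no divisor's leading term divides it; move -915 to the remainder.
  remainder 56v² + 97v - 915 ≠ 0; add h_6 = 56v² + 97v - 915 to the basis.

S(f_1,f_4): lcm = u². S = -½uv - 5/2u - 10v² - v + 245.
  leading term uv: subtract (¼)·f_2 from -½uv - 5/2u - 10v² - v + 245 → ½u - 10v² - v + 247
  leading term u: subtract (-½)·f_3 from ½u - 10v² - v + 247 → -17/2v² + 3/2v + 220
  leading term v²: subtract (-17/112)·h_6 from -17/2v² + 3/2v + 220 → 1817/112v + 9085/112
  leading term v: no divisor's leading term divides it; move 1817/112v to the remainder.
  leading term 1: no divisor's leading term divides it; move 9085/112 to the remainder.
  remainder 1817/112v + 9085/112 ≠ 0; add h_7 = 1817/112v + 9085/112 to the basis.

S(f_2,f_3): lcm = uv. S = 6u + 3v³ + 5v² - 54v + 4.
  leading term u: subtract (-6)·f_3 from 6u + 3v³ + 5v² - 54v + 4 → 3v³ + 23v² - 24v - 320
  leading term v³: subtract (-3/10)·h_5 from 3v³ + 23v² - 24v - 320 → 11/10v² + 69/2v + 145
  leading term v²: subtract (11/560)·h_6 from 11/10v² + 69/2v + 145 → 18253/560v + 18253/112
  leading term v: subtract (18253/9085)·h_7 from 18253/560v + 18253/112 → 0
  remainder 0.

S(f_2,f_4): lcm = u²v. S = 6u² - ½uv² - ½uv + 4u + 24v.
  leading term u²: subtract (6)·f_1 from 6u² - ½uv² - ½uv + 4u + 24v → -½uv² - ½uv + 16u + 60v² + 30v - 1326
  leading term uv²: subtract (¼v)·f_2 from -½uv² - ½uv + 16u + 60v² + 30v - 1326 → 5/2uv + 16u + 60v² + 32v - 1326
  leading term uv: subtract (-5/4)·f_2 from 5/2uv + 16u + 60v² + 32v - 1326 → u + 60v² + 32v - 1336
  leading term u: subtract (-1)·f_3 from u + 60v² + 32v - 1336 → 63v² + 37v - 1390
  leading term v²: subtract (9/8)·h_6 from 63v² + 37v - 1390 → -577/8v - 2885/8
  leading term v: subtract (-8078/1817)·h_7 from -577/8v - 2885/8 → 0
  remainder 0.

S(f_3,f_4): lcm = u². S = -3uv² - 11/2uv + 107/2u + 24.
  leading term uv²: subtract (3/2v)·f_2 from -3uv² - 11/2uv + 107/2u + 24 → 25/2uv + 107/2u + 12v + 24
  leading term uv: subtract (-25/4)·f_2 from 25/2uv + 107/2u + 12v + 24 → -43/2u + 12v - 26
  leading term u: subtract (43/2)·f_3 from -43/2u + 12v - 26 → -129/2v² - 191/2v + 1135
  leading term v²: subtract (-129/112)·h_6 from -129/2v² - 191/2v + 1135 → 1817/112v + 9085/112
  leading term v: subtract (1)·h_7 from 1817/112v + 9085/112 → 0
  remainder 0.

S(f_1,h_5): leading monomials are coprime, so the S-polynomial reduces to 0 (Buchberger's first criterion).
S(f_2,h_5): lcm = uv³. S = -13/10uv² + 39/2uv + 155u + 4v².
  leading term uv²: subtract (13/20v)·f_2 from -13/10uv² + 39/2uv + 155u + 4v² → 273/10uv + 155u + 4v² + 26/5v
  leading term uv: subtract (-273/20)·f_2 from 273/10uv + 155u + 4v² + 26/5v → -44/5u + 4v² + 26/5v - 546/5
  leading term u: subtract (44/5)·f_3 from -44/5u + 4v² + 26/5v - 546/5 → -112/5v² - 194/5v + 366
  leading term v²: subtract (-⅖)·h_6 from -112/5v² - 194/5v + 366 → 0
  remainder 0.

S(f_3,h_5): leading monomials are coprime, so the S-polynomial reduces to 0 (Buchberger's first criterion).
S(f_4,h_5): leading monomials are coprime, so the S-polynomial reduces to 0 (Buchberger's first criterion).
S(f_1,h_6): leading monomials are coprime, so the S-polynomial reduces to 0 (Buchberger's first criterion).
S(f_2,h_6): lcm = uv². S = 239/56uv + 915/56u + 4v.
  leading term uv: subtract (-239/112)·f_2 from 239/56uv + 915/56u + 4v → -519/56u + 4v - 239/14
  leading term u: subtract (519/56)·f_3 from -519/56u + 4v - 239/14 → -1557/56v² - 2371/56v + 13535/28
  leading term v²: subtract (-1557/3136)·h_6 from -1557/56v² - 2371/56v + 13535/28 → 18253/3136v + 91265/3136
  leading term v: subtract (18253/50876)·h_7 from 18253/3136v + 91265/3136 → 0
  remainder 0.

S(f_3,h_6): leading monomials are coprime, so the S-polynomial reduces to 0 (Buchberger's first criterion).
S(f_4,h_6): leading monomials are coprime, so the S-polynomial reduces to 0 (Buchberger's first criterion).
S(h_5,h_6): lcm = v³. S = 1559/280v² - 177/56v - 155.
  leading term v²: subtract (1559/15680)·h_6 from 1559/280v² - 177/56v - 155 → -200783/15680v - 200783/3136
  leading term v: subtract (-200783/254380)·h_7 from -200783/15680v - 200783/3136 → 0
  remainder 0.

S(f_1,h_7): leading monomials are coprime, so the S-polynomial reduces to 0 (Buchberger's first criterion).
S(f_2,h_7): lcm = uv. S = u + 4.
  leading term u: subtract (-1)·f_3 from u + 4 → 3v² + 5v - 50
  leading term v²: subtract (3/56)·h_6 from 3v² + 5v - 50 → -11/56v - 55/56
  leading term v: subtract (-22/1817)·h_7 from -11/56v - 55/56 → 0
  remainder 0.

S(f_3,h_7): leading monomials are coprime, so the S-polynomial reduces to 0 (Buchberger's first criterion).
S(f_4,h_7): leading monomials are coprime, so the S-polynomial reduces to 0 (Buchberger's first criterion).
S(h_5,h_7): lcm = v³. S = 23/10v² - 39/2v - 155.
  leading term v²: subtract (23/560)·h_6 from 23/10v² - 39/2v - 155 → -13151/560v - 13151/112
  leading term v: subtract (-13151/9085)·h_7 from -13151/560v - 13151/112 → 0
  remainder 0.

S(h_6,h_7): lcm = v². S = -183/56v - 915/56.
  leading term v: subtract (-366/1817)·h_7 from -183/56v - 915/56 → 0
  remainder 0.

Every S-polynomial of the final basis reduces to 0, so we have a Gröbner basis.
Inter-reduce: drop elements whose leading term is divisible by another's, tail-reduce, and make monic.
Reduced Gröbner basis: {u + 4, v + 5}.

The lex basis is triangular: the last element involves only v. Solving v + 5 = 0 gives v ∈ {-5}; substituting each value into the earlier elements determines the remaining variables.
  v = -5: the earlier basis element becomes u + 4 = 0, giving u = -4 — point (-4, -5).
Each listed point satisfies every original equation (direct substitution).

{(-4, -5)}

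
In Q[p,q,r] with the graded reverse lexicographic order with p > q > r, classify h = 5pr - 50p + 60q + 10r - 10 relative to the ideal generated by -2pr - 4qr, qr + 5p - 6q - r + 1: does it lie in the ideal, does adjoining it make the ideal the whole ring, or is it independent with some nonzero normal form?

First compute the reduced Gröbner basis of I by Buchberger's algorithm.
f_1 = -2pr - 4qr, LT = pr.
f_2 = qr + 5p - 6q - r + 1, LT = qr.

S(f_1,f_2): lcm = pqr. S = 2q^{2}r - 5p^{2} + 6pq + pr - p.
  leading term q^{2}r: subtract (2q)·f_2 from 2q^{2}r - 5p^{2} + 6pq + pr - p → -5p^{2} - 4pq + 12q^{2} + pr + 2qr - p - 2q
  leading term p^{2}: no divisor's leading term divides it; move -5p^{2} to the remainder.
  leading term pq: no divisor's leading term divides it; move -4pq to the remainder.
  leading term q^{2}: no divisor's leading term divides it; move 12q^{2} to the remainder.
  leading term pr: subtract (-\tfrac{1}{2})·f_1 from pr + 2qr - p - 2q → -p - 2q
  leading term p: no divisor's leading term divides it; move -p to the remainder.
  leading term q: no divisor's leading term divides it; move -2q to the remainder.
  remainder -5p^{2} - 4pq + 12q^{2} - p - 2q ≠ 0; add k_3 = -5p^{2} - 4pq + 12q^{2} - p - 2q to the basis.

The other S-polynomials (S(f_1,k_3), S(f_2,k_3)) all reduce to 0 modulo the current basis, so we have a Gröbner basis.
Inter-reduce: drop elements whose leading term is divisible by another's, tail-reduce, and make monic.
Reduced Gröbner basis: {p^{2} + \tfrac{4}{5}pq - \tfrac{12}{5}q^{2} + \tfrac{1}{5}p + \tfrac{2}{5}q, pr - 10p + 12q + 2r - 2, qr + 5p - 6q - r + 1}.
Label its elements g_1 = p^{2} + \tfrac{4}{5}pq - \tfrac{12}{5}q^{2} + \tfrac{1}{5}p + \tfrac{2}{5}q, g_2 = pr - 10p + 12q + 2r - 2, g_3 = qr + 5p - 6q - r + 1.

Reduce h = 5pr - 50p + 60q + 10r - 10 modulo G:
  leading term pr: subtract (5)·g_2 from 5pr - 50p + 60q + 10r - 10 → 0
  normal form = 0.
Since the normal form is 0, h ∈ I.

5pr - 50p + 60q + 10r - 10 lies in I (it reduces to 0).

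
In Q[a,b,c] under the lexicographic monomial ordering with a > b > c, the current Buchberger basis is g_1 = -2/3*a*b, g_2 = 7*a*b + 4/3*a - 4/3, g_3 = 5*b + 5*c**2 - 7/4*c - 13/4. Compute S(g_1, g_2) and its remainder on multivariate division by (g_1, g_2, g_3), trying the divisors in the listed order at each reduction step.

lcm(LM(g_1), LM(g_2)) = a*b.
S = (lcm/LT(g_1))·g_1 − (lcm/LT(g_2))·g_2 = -4/21*a + 4/21.
Reduce S modulo (g_1, g_2, g_3) in that order:
  leading term a: no divisor's leading term divides it; move -4/21*a to the remainder.
  leading term 1: no divisor's leading term divides it; move 4/21 to the remainder.
The remainder -4/21*a + 4/21 is nonzero, so it would be added as the next basis element.

S(g_1, g_2) = -4/21*a + 4/21; remainder on division = -4/21*a + 4/21.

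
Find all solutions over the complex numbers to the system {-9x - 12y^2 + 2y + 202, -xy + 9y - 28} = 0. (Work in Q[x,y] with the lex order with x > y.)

{(2, 4), (173/9 - 4*sqrt(227)*I/9, -23/12 - sqrt(227)*I/12), (173/9 + 4*sqrt(227)*I/9, -23/12 + sqrt(227)*I/12)}

Compute a lex Gröbner basis by Buchberger's algorithm.
f_1 = -9x - 12y^2 + 2y + 202, LT = x.
f_2 = -xy + 9y - 28, LT = xy.

S(f_1,f_2): lcm = xy. S = 4/3y^3 - 2/9y^2 - 121/9y - 28.
  leading term y^3: no divisor's leading term divides it; move 4/3y^3 to the remainder.
  leading term y^2: no divisor's leading term divides it; move -2/9y^2 to the remainder.
  leading term y: no divisor's leading term divides it; move -121/9y to the remainder.
  leading term 1: no divisor's leading term divides it; move -28 to the remainder.
  remainder 4/3y^3 - 2/9y^2 - 121/9y - 28 ≠ 0; add h_3 = 4/3y^3 - 2/9y^2 - 121/9y - 28 to the basis.

The other S-polynomials (S(f_1,h_3), S(f_2,h_3)) all reduce to 0 modulo the current basis, so we have a Gröbner basis.
Inter-reduce: drop elements whose leading term is divisible by another's, tail-reduce, and make monic.
Reduced Gröbner basis: {x + 4/3y^2 - 2/9y - 202/9, y^3 - 1/6y^2 - 121/12y - 21}.

From the last basis element, y^3 - 1/6y^2 - 121/12y - 21 = 0, so y takes values in {4, -23/12 - sqrt(227)*I/12, -23/12 + sqrt(227)*I/12}. Each choice, substituted upward through the basis, yields the corresponding point(s) of the solution set.
  y = 4: the earlier basis element becomes x - 2 = 0, giving x = 2 — point (2, 4).
  y = -23/12 - sqrt(227)*I/12: the earlier basis element becomes x - 173/9 + 4*sqrt(227)*I/9 = 0, giving x = 173/9 - 4*sqrt(227)*I/9 — point (173/9 - 4*sqrt(227)*I/9, -23/12 - sqrt(227)*I/12).
  y = -23/12 + sqrt(227)*I/12: the earlier basis element becomes x - 173/9 - 4*sqrt(227)*I/9 = 0, giving x = 173/9 + 4*sqrt(227)*I/9 — point (173/9 + 4*sqrt(227)*I/9, -23/12 + sqrt(227)*I/12).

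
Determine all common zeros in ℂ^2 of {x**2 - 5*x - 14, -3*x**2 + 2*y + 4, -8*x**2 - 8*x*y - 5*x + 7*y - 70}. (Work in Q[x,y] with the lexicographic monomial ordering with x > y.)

Compute a lex Gröbner basis by Buchberger's algorithm.
f_1 = x**2 - 5*x - 14, LT = x**2.
f_2 = -3*x**2 + 2*y + 4, LT = x**2.
f_3 = -8*x**2 - 8*x*y - 5*x + 7*y - 70, LT = x**2.

S(f_1,f_2): lcm = x**2. S = -5*x + 2/3*y - 38/3.
  reduce S modulo (f_1, f_2, f_3):
  remainder -5*x + 2/3*y - 38/3 ≠ 0; add h_4 = -5*x + 2/3*y - 38/3 to the basis.

S(f_1,f_3): lcm = x**2. S = -x*y - 45/8*x + 7/8*y - 91/4.
  reduce S modulo (f_1, f_2, f_3, h_4):
  remainder -2/15*y**2 + 319/120*y - 17/2 ≠ 0; add h_5 = -2/15*y**2 + 319/120*y - 17/2 to the basis.

S(f_1,h_4): lcm = x**2. S = 2/15*x*y - 113/15*x - 14.
  reduce S modulo (f_1, f_2, f_3, h_4, h_5):
  remainder -889/900*y + 889/225 ≠ 0; add h_6 = -889/900*y + 889/225 to the basis.

The other S-polynomials (S(f_2,f_3), S(f_2,h_4), S(f_3,h_4), S(f_1,h_5), S(f_2,h_5), S(f_3,h_5), S(h_4,h_5), S(f_1,h_6), S(f_2,h_6), S(f_3,h_6), S(h_4,h_6), S(h_5,h_6)) all reduce to 0 modulo the current basis, so we have a Gröbner basis.
Inter-reduce: drop elements whose leading term is divisible by another's, tail-reduce, and make monic.
Reduced Gröbner basis: {x + 2, y - 4}.

The lex basis is triangular: the last element involves only y. Solving y - 4 = 0 gives y ∈ {4}; substituting each value into the earlier elements determines the remaining variables.
  y = 4: the earlier basis element becomes x + 2 = 0, giving x = -2 — point (-2, 4).
This is the nonlinear analogue of row-reducing a linear system.

{(-2, 4)}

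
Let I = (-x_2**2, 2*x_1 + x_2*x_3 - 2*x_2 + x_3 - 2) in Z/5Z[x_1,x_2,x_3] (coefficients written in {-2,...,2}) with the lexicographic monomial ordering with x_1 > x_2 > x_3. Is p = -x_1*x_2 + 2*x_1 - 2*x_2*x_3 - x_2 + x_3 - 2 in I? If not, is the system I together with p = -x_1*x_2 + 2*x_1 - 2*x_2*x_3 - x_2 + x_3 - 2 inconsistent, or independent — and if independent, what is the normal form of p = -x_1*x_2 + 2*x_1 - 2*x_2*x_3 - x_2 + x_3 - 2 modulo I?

-x_1*x_2 + 2*x_1 - 2*x_2*x_3 - x_2 + x_3 - 2 lies in I (it reduces to 0).

First compute the reduced Gröbner basis of I by Buchberger's algorithm.
f_1 = -x_2**2, LT = x_2**2.
f_2 = 2*x_1 + x_2*x_3 - 2*x_2 + x_3 - 2, LT = x_1.

S(f_1,f_2): leading monomials are coprime, so the S-polynomial reduces to 0 (Buchberger's first criterion).
Every S-polynomial of the final basis reduces to 0, so we have a Gröbner basis.
Inter-reduce: drop elements whose leading term is divisible by another's, tail-reduce, and make monic.
Reduced Gröbner basis: {x_1 - 2*x_2*x_3 - x_2 - 2*x_3 - 1, x_2**2}.
Label its elements g_1 = x_1 - 2*x_2*x_3 - x_2 - 2*x_3 - 1, g_2 = x_2**2.

Reduce p = -x_1*x_2 + 2*x_1 - 2*x_2*x_3 - x_2 + x_3 - 2 modulo G:
  leading term x_1*x_2: subtract (-x_2)·g_1 from -x_1*x_2 + 2*x_1 - 2*x_2*x_3 - x_2 + x_3 - 2 → 2*x_1 - 2*x_2**2*x_3 - x_2**2 + x_2*x_3 - 2*x_2 + x_3 - 2
  leading term x_1: subtract (2)·g_1 from 2*x_1 - 2*x_2**2*x_3 - x_2**2 + x_2*x_3 - 2*x_2 + x_3 - 2 → -2*x_2**2*x_3 - x_2**2
  leading term x_2**2*x_3: subtract (-2*x_3)·g_2 from -2*x_2**2*x_3 - x_2**2 → -x_2**2
  leading term x_2**2: subtract (-1)·g_2 from -x_2**2 → 0
  normal form = 0.
Since the normal form is 0, p ∈ I.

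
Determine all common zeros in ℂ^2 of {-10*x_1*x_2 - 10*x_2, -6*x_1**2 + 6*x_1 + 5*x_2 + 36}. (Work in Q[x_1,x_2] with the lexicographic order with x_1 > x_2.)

{(-1, -24/5), (-2, 0), (3, 0)}

Compute a lex Gröbner basis by Buchberger's algorithm.
f_1 = -10*x_1*x_2 - 10*x_2, LT = x_1*x_2.
f_2 = -6*x_1**2 + 6*x_1 + 5*x_2 + 36, LT = x_1**2.

S(f_1,f_2): lcm = x_1**2*x_2. S = 2*x_1*x_2 + 5/6*x_2**2 + 6*x_2.
  reduce S modulo (f_1, f_2):
  remainder 5/6*x_2**2 + 4*x_2 ≠ 0; add h_3 = 5/6*x_2**2 + 4*x_2 to the basis.

The other S-polynomials (S(f_1,h_3), S(f_2,h_3)) all reduce to 0 modulo the current basis, so we have a Gröbner basis.
Inter-reduce: drop elements whose leading term is divisible by another's, tail-reduce, and make monic.
Reduced Gröbner basis: {x_1**2 - x_1 - 5/6*x_2 - 6, x_1*x_2 + x_2, x_2**2 + 24/5*x_2}.

From the last basis element, x_2**2 + 24/5*x_2 = 0, so x_2 takes values in {-24/5, 0}. Each choice, substituted upward through the basis, yields the corresponding point(s) of the solution set.
  x_2 = -24/5: the earlier basis elements become x_1**2 - x_1 - 2 = 0; -24/5*x_1 - 24/5 = 0, giving x_1 = -1 — point (-1, -24/5).
  x_2 = 0: the earlier basis element becomes x_1**2 - x_1 - 6 = 0, giving x_1 = -2, 3 — points (-2, 0), (3, 0).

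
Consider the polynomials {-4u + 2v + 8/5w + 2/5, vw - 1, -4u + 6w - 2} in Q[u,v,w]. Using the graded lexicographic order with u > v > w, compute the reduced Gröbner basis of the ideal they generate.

f_1 = -4u + 2v + 8/5w + 2/5, LT = u.
f_2 = vw - 1, LT = vw.
f_3 = -4u + 6w - 2, LT = u.

S(f_1,f_3): lcm = u. S = -1/2v + 11/10w - 3/5.
  leading term v: no divisor's leading term divides it; move -1/2v to the remainder.
  leading term w: no divisor's leading term divides it; move 11/10w to the remainder.
  leading term 1: no divisor's leading term divides it; move -3/5 to the remainder.
  remainder -1/2v + 11/10w - 3/5 ≠ 0; add g_4 = -1/2v + 11/10w - 3/5 to the basis.

S(f_2,g_4): lcm = vw. S = 11/5w^2 - 6/5w - 1.
  leading term w^2: no divisor's leading term divides it; move 11/5w^2 to the remainder.
  leading term w: no divisor's leading term divides it; move -6/5w to the remainder.
  leading term 1: no divisor's leading term divides it; move -1 to the remainder.
  remainder 11/5w^2 - 6/5w - 1 ≠ 0; add g_5 = 11/5w^2 - 6/5w - 1 to the basis.

The other S-polynomials (S(f_1,f_2), S(f_2,f_3), S(f_1,g_4), S(f_3,g_4), S(f_1,g_5), S(f_2,g_5), S(f_3,g_5), S(g_4,g_5)) all reduce to 0 modulo the current basis, so we have a Gröbner basis.
Inter-reduce: drop elements whose leading term is divisible by another's, tail-reduce, and make monic.

G = {w^2 - 6/11w - 5/11, u - 3/2w + 1/2, v - 11/5w + 6/5}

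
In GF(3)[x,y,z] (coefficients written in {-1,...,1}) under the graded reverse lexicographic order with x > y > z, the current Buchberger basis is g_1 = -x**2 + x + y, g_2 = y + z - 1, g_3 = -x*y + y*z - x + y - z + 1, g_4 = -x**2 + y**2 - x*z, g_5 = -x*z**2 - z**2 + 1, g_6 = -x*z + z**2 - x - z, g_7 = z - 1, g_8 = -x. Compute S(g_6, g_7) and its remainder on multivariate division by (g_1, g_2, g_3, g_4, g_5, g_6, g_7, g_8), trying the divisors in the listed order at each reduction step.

S(g_6, g_7) = -z**2 - x + z; remainder on division = 0.

lcm(LM(g_6), LM(g_7)) = x*z.
S = (lcm/LT(g_6))·g_6 − (lcm/LT(g_7))·g_7 = -z**2 - x + z.
Reduce S modulo (g_1, g_2, g_3, g_4, g_5, g_6, g_7, g_8) in that order:
  leading term z**2: subtract (-z)·g_7 from -z**2 - x + z → -x
  leading term x: subtract (1)·g_8 from -x → 0
The remainder is 0, so this S-polynomial contributes no new basis element.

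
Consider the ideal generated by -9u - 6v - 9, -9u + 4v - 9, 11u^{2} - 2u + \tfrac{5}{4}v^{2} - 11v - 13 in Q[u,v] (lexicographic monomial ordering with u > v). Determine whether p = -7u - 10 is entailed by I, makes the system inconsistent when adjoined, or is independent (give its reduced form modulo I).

First compute the reduced Gröbner basis of I by Buchberger's algorithm.
f_1 = -9u - 6v - 9, LT = u.
f_2 = -9u + 4v - 9, LT = u.
f_3 = 11u^{2} - 2u + \tfrac{5}{4}v^{2} - 11v - 13, LT = u^{2}.

S(f_1,f_2): lcm = u. S = \tfrac{10}{9}v.
  leading term v: no divisor's leading term divides it; move \tfrac{10}{9}v to the remainder.
  remainder \tfrac{10}{9}v ≠ 0; add h_4 = \tfrac{10}{9}v to the basis.

The other S-polynomials (S(f_1,f_3), S(f_2,f_3), S(f_1,h_4), S(f_2,h_4), S(f_3,h_4)) all reduce to 0 modulo the current basis, so we have a Gröbner basis.
Inter-reduce: drop elements whose leading term is divisible by another's, tail-reduce, and make monic.
Reduced Gröbner basis: {u + 1, v}.
Label its elements g_1 = u + 1, g_2 = v.

Reduce p = -7u - 10 modulo G:
  leading term u: subtract (-7)·g_1 from -7u - 10 → -3
  leading term 1: no divisor's leading term divides it; move -3 to the remainder.
  normal form = -3.
The normal form is nonzero, so p ∉ I. Since p minus its normal form lies in I, I + (p) = I + (r) where r = -3; decide whether this ideal is the whole ring.
Here r = -3 is a nonzero constant, hence a unit: 1 ∈ I + (p), the Gröbner basis of I + (p) is {1}, and the enlarged system has no common solution — adjoining p is inconsistent.

Ideal membership is decidable via reduction modulo a Gröbner basis.

Adjoining -7u - 10 makes the ideal the whole ring: the system is inconsistent.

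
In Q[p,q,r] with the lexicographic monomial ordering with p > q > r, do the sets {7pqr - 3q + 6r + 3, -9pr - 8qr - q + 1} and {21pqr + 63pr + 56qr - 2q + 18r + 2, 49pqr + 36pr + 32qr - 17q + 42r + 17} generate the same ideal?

Yes, the ideals are equal.

For a fixed monomial order, each ideal has a unique reduced Gröbner basis; comparing bases decides equality.
Buchberger on the first generating set:
f_1 = 7pqr - 3q + 6r + 3, LT = pqr.
f_2 = -9pr - 8qr - q + 1, LT = pr.

S(f_1,f_2): lcm = pqr. S = -8/9q^2r - 1/9q^2 - 20/63q + 6/7r + 3/7.
  reduce S modulo (f_1, f_2):
  remainder -8/9q^2r - 1/9q^2 - 20/63q + 6/7r + 3/7 ≠ 0; add g_3 = -8/9q^2r - 1/9q^2 - 20/63q + 6/7r + 3/7 to the basis.

S(f_1,g_3): lcm = pq^2r. S = -1/8pq^2 - 5/14pq + 27/28pr + 27/56p - 3/7q^2 + 6/7qr + 3/7q.
  reduce S modulo (f_1, f_2, g_3):
  remainder -1/8pq^2 - 5/14pq + 27/56p - 3/7q^2 + 9/28q + 3/28 ≠ 0; add g_4 = -1/8pq^2 - 5/14pq + 27/56p - 3/7q^2 + 9/28q + 3/28 to the basis.

The other S-polynomials (S(f_2,g_3), S(f_1,g_4), S(f_2,g_4), S(g_3,g_4)) all reduce to 0 modulo the current basis, so we have a Gröbner basis.
Inter-reduce: drop elements whose leading term is divisible by another's, tail-reduce, and make monic.
Reduced Gröbner basis: {pq^2 + 20/7pq - 27/7p + 24/7q^2 - 18/7q - 6/7, pr + 8/9qr + 1/9q - 1/9, q^2r + 1/8q^2 + 5/14q - 27/28r - 27/56}.

Buchberger on the second generating set:
h_1 = 21pqr + 63pr + 56qr - 2q + 18r + 2, LT = pqr.
h_2 = 49pqr + 36pr + 32qr - 17q + 42r + 17, LT = pqr.

S(h_1,h_2): lcm = pqr. S = 111/49pr + 296/147qr + 37/147q - 37/147.
  reduce S modulo (h_1, h_2):
  remainder 111/49pr + 296/147qr + 37/147q - 37/147 ≠ 0; add k_3 = 111/49pr + 296/147qr + 37/147q - 37/147 to the basis.

S(h_1,k_3): lcm = pqr. S = 3pr - 8/9q^2r - 1/9q^2 + 8/3qr + 1/63q + 6/7r + 2/21.
  reduce S modulo (h_1, h_2, k_3):
  remainder -8/9q^2r - 1/9q^2 - 20/63q + 6/7r + 3/7 ≠ 0; add k_4 = -8/9q^2r - 1/9q^2 - 20/63q + 6/7r + 3/7 to the basis.

S(h_1,k_4): lcm = pq^2r. S = -1/8pq^2 + 3pqr - 5/14pq + 27/28pr + 27/56p + 8/3q^2r - 2/21q^2 + 6/7qr + 2/21q.
  reduce S modulo (h_1, h_2, k_3, k_4):
  remainder -1/8pq^2 - 5/14pq + 27/56p - 3/7q^2 + 9/28q + 3/28 ≠ 0; add k_5 = -1/8pq^2 - 5/14pq + 27/56p - 3/7q^2 + 9/28q + 3/28 to the basis.

The other S-polynomials (S(h_2,k_3), S(h_2,k_4), S(k_3,k_4), S(h_1,k_5), S(h_2,k_5), S(k_3,k_5), S(k_4,k_5)) all reduce to 0 modulo the current basis, so we have a Gröbner basis.
Inter-reduce: drop elements whose leading term is divisible by another's, tail-reduce, and make monic.
Reduced Gröbner basis: {pq^2 + 20/7pq - 27/7p + 24/7q^2 - 18/7q - 6/7, pr + 8/9qr + 1/9q - 1/9, q^2r + 1/8q^2 + 5/14q - 27/28r - 27/56}.

The two bases agree; hence the ideals are identical.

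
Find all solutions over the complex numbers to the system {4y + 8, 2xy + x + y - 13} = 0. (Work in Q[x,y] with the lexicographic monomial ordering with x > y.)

{(-5, -2)}

Compute a lex Gröbner basis by Buchberger's algorithm.
f_1 = 4y + 8, LT = y.
f_2 = 2xy + x + y - 13, LT = xy.

S(f_1,f_2): lcm = xy. S = \tfrac{3}{2}x - \tfrac{1}{2}y + \tfrac{13}{2}.
  reduce S modulo (f_1, f_2):
  remainder \tfrac{3}{2}x + \tfrac{15}{2} ≠ 0; add h_3 = \tfrac{3}{2}x + \tfrac{15}{2} to the basis.

The other S-polynomials (S(f_1,h_3), S(f_2,h_3)) all reduce to 0 modulo the current basis, so we have a Gröbner basis.
Inter-reduce: drop elements whose leading term is divisible by another's, tail-reduce, and make monic.
Reduced Gröbner basis: {x + 5, y + 2}.

The lex basis is triangular: the last element involves only y. Solving y + 2 = 0 gives y ∈ {-2}; substituting each value into the earlier elements determines the remaining variables.
  y = -2: the earlier basis element becomes x + 5 = 0, giving x = -5 — point (-5, -2).
Zero-dimensionality of the ideal guarantees finitely many solutions over ℂ.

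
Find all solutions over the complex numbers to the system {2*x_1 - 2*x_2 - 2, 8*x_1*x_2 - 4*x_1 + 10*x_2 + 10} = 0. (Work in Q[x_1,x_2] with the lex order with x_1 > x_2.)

Compute a lex Gröbner basis by Buchberger's algorithm.
f_1 = 2*x_1 - 2*x_2 - 2, LT = x_1.
f_2 = 8*x_1*x_2 - 4*x_1 + 10*x_2 + 10, LT = x_1*x_2.

S(f_1,f_2): lcm = x_1*x_2. S = 1/2*x_1 - x_2**2 - 9/4*x_2 - 5/4.
  reduce S modulo (f_1, f_2):
  remainder -x_2**2 - 7/4*x_2 - 3/4 ≠ 0; add h_3 = -x_2**2 - 7/4*x_2 - 3/4 to the basis.

The other S-polynomials (S(f_1,h_3), S(f_2,h_3)) all reduce to 0 modulo the current basis, so we have a Gröbner basis.
Inter-reduce: drop elements whose leading term is divisible by another's, tail-reduce, and make monic.
Reduced Gröbner basis: {x_1 - x_2 - 1, x_2**2 + 7/4*x_2 + 3/4}.

Since the basis is lex-ordered, x_2**2 + 7/4*x_2 + 3/4 is univariate in x_2. Its roots are {-1, -3/4}. Back-substituting each root into the other basis elements fixes the other coordinates.
  x_2 = -1: the earlier basis element becomes x_1 = 0, giving x_1 = 0 — point (0, -1).
  x_2 = -3/4: the earlier basis element becomes x_1 - 1/4 = 0, giving x_1 = 1/4 — point (1/4, -3/4).

{(0, -1), (1/4, -3/4)}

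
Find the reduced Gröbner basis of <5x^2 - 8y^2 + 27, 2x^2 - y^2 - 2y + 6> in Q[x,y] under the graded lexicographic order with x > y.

G = {x^2 - 16/11y + 21/11, y^2 - 10/11y - 24/11}

This is the nonlinear analogue of row-reducing a linear system.

f_1 = 5x^2 - 8y^2 + 27, LT = x^2.
f_2 = 2x^2 - y^2 - 2y + 6, LT = x^2.

S(f_1,f_2): lcm = x^2. S = -11/10y^2 + y + 12/5.
  reduce S modulo (f_1, f_2):
  remainder -11/10y^2 + y + 12/5 ≠ 0; add g_3 = -11/10y^2 + y + 12/5 to the basis.

The other S-polynomials (S(f_1,g_3), S(f_2,g_3)) all reduce to 0 modulo the current basis, so we have a Gröbner basis.
Inter-reduce: drop elements whose leading term is divisible by another's, tail-reduce, and make monic.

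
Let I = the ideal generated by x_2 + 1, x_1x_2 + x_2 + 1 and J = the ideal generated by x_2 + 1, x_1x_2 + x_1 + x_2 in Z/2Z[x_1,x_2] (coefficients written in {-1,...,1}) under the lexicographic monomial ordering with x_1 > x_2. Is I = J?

Equality of ideals is decidable: compute both reduced Gröbner bases (unique for the ordering) and check whether they agree.
Buchberger on the first generating set:
f_1 = x_2 + 1, LT = x_2.
f_2 = x_1x_2 + x_2 + 1, LT = x_1x_2.

S(f_1,f_2): lcm = x_1x_2. S = x_1 + x_2 + 1.
  reduce S modulo (f_1, f_2):
  remainder x_1 ≠ 0; add g_3 = x_1 to the basis.

The other S-polynomials (S(f_1,g_3), S(f_2,g_3)) all reduce to 0 modulo the current basis, so we have a Gröbner basis.
Inter-reduce: drop elements whose leading term is divisible by another's, tail-reduce, and make monic.
Reduced Gröbner basis: {x_1, x_2 + 1}.

Buchberger on the second generating set:
h_1 = x_2 + 1, LT = x_2.
h_2 = x_1x_2 + x_1 + x_2, LT = x_1x_2.

S(h_1,h_2): lcm = x_1x_2. S = x_2.
  reduce S modulo (h_1, h_2):
  remainder 1 ≠ 0; add k_3 = 1 to the basis.

The other S-polynomials (S(h_1,k_3), S(h_2,k_3)) all reduce to 0 modulo the current basis, so we have a Gröbner basis.
Inter-reduce: drop elements whose leading term is divisible by another's, tail-reduce, and make monic.
Reduced Gröbner basis: {1}.

The bases are distinct; the ideals are different.

No, the ideals differ.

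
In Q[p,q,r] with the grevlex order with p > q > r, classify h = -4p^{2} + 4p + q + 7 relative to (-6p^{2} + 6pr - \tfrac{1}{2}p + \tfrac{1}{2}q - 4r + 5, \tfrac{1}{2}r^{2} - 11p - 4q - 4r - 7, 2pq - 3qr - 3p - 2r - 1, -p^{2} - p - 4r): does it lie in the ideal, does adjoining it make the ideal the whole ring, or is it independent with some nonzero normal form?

First compute the reduced Gröbner basis of I by Buchberger's algorithm.
f_1 = -6p^{2} + 6pr - \tfrac{1}{2}p + \tfrac{1}{2}q - 4r + 5, LT = p^{2}.
f_2 = \tfrac{1}{2}r^{2} - 11p - 4q - 4r - 7, LT = r^{2}.
f_3 = 2pq - 3qr - 3p - 2r - 1, LT = pq.
f_4 = -p^{2} - p - 4r, LT = p^{2}.

S(f_1,f_3): lcm = p^{2}q. S = \tfrac{1}{2}pqr + \tfrac{3}{2}p^{2} + \tfrac{1}{12}pq - \tfrac{1}{12}q^{2} + pr + \tfrac{2}{3}qr + \tfrac{1}{2}p - \tfrac{5}{6}q.
  reduce S modulo (f_1, f_2, f_3, f_4):
  remainder \tfrac{71}{12}q^{2} + \tfrac{13}{4}pr + \tfrac{757}{24}qr + \tfrac{145}{4}p + \tfrac{331}{24}q + \tfrac{119}{6}r + \tfrac{397}{24} ≠ 0; add k_5 = \tfrac{71}{12}q^{2} + \tfrac{13}{4}pr + \tfrac{757}{24}qr + \tfrac{145}{4}p + \tfrac{331}{24}q + \tfrac{119}{6}r + \tfrac{397}{24} to the basis.

S(f_1,f_4): lcm = p^{2}. S = -pr - \tfrac{11}{12}p - \tfrac{1}{12}q - \tfrac{10}{3}r - \tfrac{5}{6}.
  reduce S modulo (f_1, f_2, f_3, f_4, k_5):
  remainder -pr - \tfrac{11}{12}p - \tfrac{1}{12}q - \tfrac{10}{3}r - \tfrac{5}{6} ≠ 0; add k_6 = -pr - \tfrac{11}{12}p - \tfrac{1}{12}q - \tfrac{10}{3}r - \tfrac{5}{6} to the basis.

S(f_3,f_4): lcm = p^{2}q. S = -\tfrac{3}{2}pqr - \tfrac{3}{2}p^{2} - pq - pr - 4qr - \tfrac{1}{2}p.
  reduce S modulo (f_1, f_2, f_3, f_4, k_5, k_6):
  remainder -\tfrac{509}{284}qr - \tfrac{12107}{3408}p - \tfrac{7141}{3408}q - \tfrac{16219}{852}r - \tfrac{2483}{1704} ≠ 0; add k_7 = -\tfrac{509}{284}qr - \tfrac{12107}{3408}p - \tfrac{7141}{3408}q - \tfrac{16219}{852}r - \tfrac{2483}{1704} to the basis.

S(f_1,k_6): lcm = p^{2}r. S = -pr^{2} - \tfrac{11}{12}p^{2} - \tfrac{1}{12}pq - \tfrac{13}{4}pr - \tfrac{1}{12}qr + \tfrac{2}{3}r^{2} - \tfrac{5}{6}p - \tfrac{5}{6}r.
  reduce S modulo (f_1, f_2, f_3, f_4, k_5, k_6, k_7):
  remainder \tfrac{6616621}{146592}p + \tfrac{3011567}{146592}q + \tfrac{9354545}{36648}r + \tfrac{1802527}{73296} ≠ 0; add k_8 = \tfrac{6616621}{146592}p + \tfrac{3011567}{146592}q + \tfrac{9354545}{36648}r + \tfrac{1802527}{73296} to the basis.

S(f_2,k_6): lcm = pr^{2}. S = -22p^{2} - 8pq - \tfrac{107}{12}pr - \tfrac{1}{12}qr - \tfrac{10}{3}r^{2} - 14p - \tfrac{5}{6}r.
  reduce S modulo (f_1, f_2, f_3, f_4, k_5, k_6, k_7, k_8):
  remainder \tfrac{41007955}{4670556}q + \tfrac{12339425315}{26466484}r - \tfrac{41007955}{4670556} ≠ 0; add k_9 = \tfrac{41007955}{4670556}q + \tfrac{12339425315}{26466484}r - \tfrac{41007955}{4670556} to the basis.

S(f_2,k_7): lcm = qr^{2}. S = -22pq - 8q^{2} - \tfrac{12107}{6108}pr - \tfrac{56005}{6108}qr - \tfrac{16219}{1527}r^{2} - 14q - \tfrac{2483}{3054}r.
  reduce S modulo (f_1, f_2, f_3, f_4, k_5, k_6, k_7, k_8, k_9):
  remainder \tfrac{8756999341740}{70968366923}r ≠ 0; add k_10 = \tfrac{8756999341740}{70968366923}r to the basis.

The other S-polynomials (S(f_1,f_2), S(f_2,f_3), S(f_2,f_4), S(f_1,k_5), S(f_2,k_5), S(f_3,k_5), S(f_4,k_5), S(f_3,k_6), S(f_4,k_6), S(k_5,k_6), S(f_1,k_7), S(f_3,k_7), S(f_4,k_7), S(k_5,k_7), S(k_6,k_7), S(f_1,k_8), S(f_2,k_8), S(f_3,k_8), S(f_4,k_8), S(k_5,k_8), S(k_6,k_8), S(k_7,k_8), S(f_1,k_9), S(f_2,k_9), S(f_3,k_9), S(f_4,k_9), S(k_5,k_9), S(k_6,k_9), S(k_7,k_9), S(k_8,k_9), S(f_1,k_10), S(f_2,k_10), S(f_3,k_10), S(f_4,k_10), S(k_5,k_10), S(k_6,k_10), S(k_7,k_10), S(k_8,k_10), S(k_9,k_10)) all reduce to 0 modulo the current basis, so we have a Gröbner basis.
Inter-reduce: drop elements whose leading term is divisible by another's, tail-reduce, and make monic.
Reduced Gröbner basis: {p + 1, q - 1, r}.
Label its elements g_1 = p + 1, g_2 = q - 1, g_3 = r.

Reduce h = -4p^{2} + 4p + q + 7 modulo G:
  leading term p^{2}: subtract (-4p)·g_1 from -4p^{2} + 4p + q + 7 → 8p + q + 7
  leading term p: subtract (8)·g_1 from 8p + q + 7 → q - 1
  leading term q: subtract (1)·g_2 from q - 1 → 0
  normal form = 0.
Since the normal form is 0, h ∈ I.

-4p^{2} + 4p + q + 7 lies in I (it reduces to 0).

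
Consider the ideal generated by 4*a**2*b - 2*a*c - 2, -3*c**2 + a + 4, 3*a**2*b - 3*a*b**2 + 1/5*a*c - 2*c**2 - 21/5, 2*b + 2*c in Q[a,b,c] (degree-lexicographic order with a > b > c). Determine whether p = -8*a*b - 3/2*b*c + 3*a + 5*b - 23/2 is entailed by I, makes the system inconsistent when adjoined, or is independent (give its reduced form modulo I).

-8*a*b - 3/2*b*c + 3*a + 5*b - 23/2 lies in I (it reduces to 0).

First compute the reduced Gröbner basis of I by Buchberger's algorithm.
f_1 = 4*a**2*b - 2*a*c - 2, LT = a**2*b.
f_2 = -3*c**2 + a + 4, LT = c**2.
f_3 = 3*a**2*b - 3*a*b**2 + 1/5*a*c - 2*c**2 - 21/5, LT = a**2*b.
f_4 = 2*b + 2*c, LT = b.

S(f_1,f_3): lcm = a**2*b. S = a*b**2 - 17/30*a*c + 2/3*c**2 + 9/10.
  leading term a*b**2: subtract (1/2*a*b)·f_4 from a*b**2 - 17/30*a*c + 2/3*c**2 + 9/10 → -a*b*c - 17/30*a*c + 2/3*c**2 + 9/10
  leading term a*b*c: subtract (-1/2*a*c)·f_4 from -a*b*c - 17/30*a*c + 2/3*c**2 + 9/10 → a*c**2 - 17/30*a*c + 2/3*c**2 + 9/10
  leading term a*c**2: subtract (-1/3*a)·f_2 from a*c**2 - 17/30*a*c + 2/3*c**2 + 9/10 → 1/3*a**2 - 17/30*a*c + 2/3*c**2 + 4/3*a + 9/10
  leading term a**2: no divisor's leading term divides it; move 1/3*a**2 to the remainder.
  leading term a*c: no divisor's leading term divides it; move -17/30*a*c to the remainder.
  leading term c**2: subtract (-2/9)·f_2 from 2/3*c**2 + 4/3*a + 9/10 → 14/9*a + 161/90
  leading term a: no divisor's leading term divides it; move 14/9*a to the remainder.
  leading term 1: no divisor's leading term divides it; move 161/90 to the remainder.
  remainder 1/3*a**2 - 17/30*a*c + 14/9*a + 161/90 ≠ 0; add h_5 = 1/3*a**2 - 17/30*a*c + 14/9*a + 161/90 to the basis.

S(f_1,f_4): lcm = a**2*b. S = -a**2*c - 1/2*a*c - 1/2.
  leading term a**2*c: subtract (-3*c)·h_5 from -a**2*c - 1/2*a*c - 1/2 → -17/10*a*c**2 + 25/6*a*c + 161/30*c - 1/2
  leading term a*c**2: subtract (17/30*a)·f_2 from -17/10*a*c**2 + 25/6*a*c + 161/30*c - 1/2 → -17/30*a**2 + 25/6*a*c - 34/15*a + 161/30*c - 1/2
  leading term a**2: subtract (-17/10)·h_5 from -17/30*a**2 + 25/6*a*c - 34/15*a + 161/30*c - 1/2 → 961/300*a*c + 17/45*a + 161/30*c + 2287/900
  leading term a*c: no divisor's leading term divides it; move 961/300*a*c to the remainder.
  leading term a: no divisor's leading term divides it; move 17/45*a to the remainder.
  leading term c: no divisor's leading term divides it; move 161/30*c to the remainder.
  leading term 1: no divisor's leading term divides it; move 2287/900 to the remainder.
  remainder 961/300*a*c + 17/45*a + 161/30*c + 2287/900 ≠ 0; add h_6 = 961/300*a*c + 17/45*a + 161/30*c + 2287/900 to the basis.

S(f_1,h_6): lcm = a**2*b*c. S = -340/2883*a**2*b - 1610/961*a*b*c - 1/2*a*c**2 - 2287/2883*a*b - 1/2*c.
  leading term a**2*b: subtract (-85/2883)·f_1 from -340/2883*a**2*b - 1610/961*a*b*c - 1/2*a*c**2 - 2287/2883*a*b - 1/2*c → -1610/961*a*b*c - 1/2*a*c**2 - 2287/2883*a*b - 170/2883*a*c - 1/2*c - 170/2883
  leading term a*b*c: subtract (-805/961*a*c)·f_4 from -1610/961*a*b*c - 1/2*a*c**2 - 2287/2883*a*b - 170/2883*a*c - 1/2*c - 170/2883 → 2259/1922*a*c**2 - 2287/2883*a*b - 170/2883*a*c - 1/2*c - 170/2883
  leading term a*c**2: subtract (-753/1922*a)·f_2 from 2259/1922*a*c**2 - 2287/2883*a*b - 170/2883*a*c - 1/2*c - 170/2883 → 753/1922*a**2 - 2287/2883*a*b - 170/2883*a*c + 1506/961*a - 1/2*c - 170/2883
  leading term a**2: subtract (2259/1922)·h_5 from 753/1922*a**2 - 2287/2883*a*b - 170/2883*a*c + 1506/961*a - 1/2*c - 170/2883 → -2287/2883*a*b + 35003/57660*a*c - 251/961*a - 1/2*c - 124633/57660
  leading term a*b: subtract (-2287/5766*a)·f_4 from -2287/2883*a*b + 35003/57660*a*c - 251/961*a - 1/2*c - 124633/57660 → 80743/57660*a*c - 251/961*a - 1/2*c - 124633/57660
  leading term a*c: subtract (403715/923521)·h_6 from 80743/57660*a*c - 251/961*a - 1/2*c - 124633/57660 → -3543530/8311689*a - 7885093/2770563*c - 27198809/8311689
  leading term a: no divisor's leading term divides it; move -3543530/8311689*a to the remainder.
  leading term c: no divisor's leading term divides it; move -7885093/2770563*c to the remainder.
  leading term 1: no divisor's leading term divides it; move -27198809/8311689 to the remainder.
  remainder -3543530/8311689*a - 7885093/2770563*c - 27198809/8311689 ≠ 0; add h_7 = -3543530/8311689*a - 7885093/2770563*c - 27198809/8311689 to the basis.

S(f_2,h_6): lcm = a*c**2. S = -1/3*a**2 - 340/2883*a*c - 1610/961*c**2 - 4/3*a - 2287/2883*c.
  leading term a**2: subtract (-1)·h_5 from -1/3*a**2 - 340/2883*a*c - 1610/961*c**2 - 4/3*a - 2287/2883*c → -6579/9610*a*c - 1610/961*c**2 + 2/9*a - 2287/2883*c + 161/90
  leading term a*c: subtract (-197370/923521)·h_6 from -6579/9610*a*c - 1610/961*c**2 + 2/9*a - 2287/2883*c + 161/90 → -1610/961*c**2 + 2518100/8311689*a + 979850/2770563*c + 19382540/8311689
  leading term c**2: subtract (1610/2883)·f_2 from -1610/961*c**2 + 2518100/8311689*a + 979850/2770563*c + 19382540/8311689 → -2123530/8311689*a + 979850/2770563*c + 816020/8311689
  leading term a: subtract (212353/354353)·h_7 from -2123530/8311689*a + 979850/2770563*c + 816020/8311689 → 2103679439/1021599699*c + 2103679439/1021599699
  leading term c: no divisor's leading term divides it; move 2103679439/1021599699*c to the remainder.
  leading term 1: no divisor's leading term divides it; move 2103679439/1021599699 to the remainder.
  remainder 2103679439/1021599699*c + 2103679439/1021599699 ≠ 0; add h_8 = 2103679439/1021599699*c + 2103679439/1021599699 to the basis.

The other S-polynomials (S(f_1,f_2), S(f_2,f_3), S(f_2,f_4), S(f_3,f_4), S(f_1,h_5), S(f_2,h_5), S(f_3,h_5), S(f_4,h_5), S(f_3,h_6), S(f_4,h_6), S(h_5,h_6), S(f_1,h_7), S(f_2,h_7), S(f_3,h_7), S(f_4,h_7), S(h_5,h_7), S(h_6,h_7), S(f_1,h_8), S(f_2,h_8), S(f_3,h_8), S(f_4,h_8), S(h_5,h_8), S(h_6,h_8), S(h_7,h_8)) all reduce to 0 modulo the current basis, so we have a Gröbner basis.
Inter-reduce: drop elements whose leading term is divisible by another's, tail-reduce, and make monic.
Reduced Gröbner basis: {a + 1, b - 1, c + 1}.
Label its elements g_1 = a + 1, g_2 = b - 1, g_3 = c + 1.

Reduce p = -8*a*b - 3/2*b*c + 3*a + 5*b - 23/2 modulo G:
  leading term a*b: subtract (-8*b)·g_1 from -8*a*b - 3/2*b*c + 3*a + 5*b - 23/2 → -3/2*b*c + 3*a + 13*b - 23/2
  leading term b*c: subtract (-3/2*c)·g_2 from -3/2*b*c + 3*a + 13*b - 23/2 → 3*a + 13*b - 3/2*c - 23/2
  leading term a: subtract (3)·g_1 from 3*a + 13*b - 3/2*c - 23/2 → 13*b - 3/2*c - 29/2
  leading term b: subtract (13)·g_2 from 13*b - 3/2*c - 29/2 → -3/2*c - 3/2
  leading term c: subtract (-3/2)·g_3 from -3/2*c - 3/2 → 0
  normal form = 0.
Since the normal form is 0, p ∈ I.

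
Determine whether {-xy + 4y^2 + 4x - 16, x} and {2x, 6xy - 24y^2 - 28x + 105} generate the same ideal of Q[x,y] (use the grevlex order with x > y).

No, the ideals differ.

Since reduced Gröbner bases are canonical representatives of ideals under a given ordering, it suffices to compute and compare them.
Buchberger on the first generating set:
f_1 = -xy + 4y^2 + 4x - 16, LT = xy.
f_2 = x, LT = x.

S(f_1,f_2): lcm = xy. S = -4y^2 - 4x + 16.
  reduce S modulo (f_1, f_2):
  remainder -4y^2 + 16 ≠ 0; add g_3 = -4y^2 + 16 to the basis.

The other S-polynomials (S(f_1,g_3), S(f_2,g_3)) all reduce to 0 modulo the current basis, so we have a Gröbner basis.
Inter-reduce: drop elements whose leading term is divisible by another's, tail-reduce, and make monic.
Reduced Gröbner basis: {y^2 - 4, x}.

Buchberger on the second generating set:
h_1 = 2x, LT = x.
h_2 = 6xy - 24y^2 - 28x + 105, LT = xy.

S(h_1,h_2): lcm = xy. S = 4y^2 + 14/3x - 35/2.
  reduce S modulo (h_1, h_2):
  remainder 4y^2 - 35/2 ≠ 0; add k_3 = 4y^2 - 35/2 to the basis.

The other S-polynomials (S(h_1,k_3), S(h_2,k_3)) all reduce to 0 modulo the current basis, so we have a Gröbner basis.
Inter-reduce: drop elements whose leading term is divisible by another's, tail-reduce, and make monic.
Reduced Gröbner basis: {y^2 - 35/8, x}.

Since the reduced bases disagree, the two ideals are not the same.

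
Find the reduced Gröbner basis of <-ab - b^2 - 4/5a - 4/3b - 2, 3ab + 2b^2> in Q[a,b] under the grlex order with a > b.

f_1 = -ab - b^2 - 4/5a - 4/3b - 2, LT = ab.
f_2 = 3ab + 2b^2, LT = ab.

S(f_1,f_2): lcm = ab. S = 1/3b^2 + 4/5a + 4/3b + 2.
  leading term b^2: no divisor's leading term divides it; move 1/3b^2 to the remainder.
  leading term a: no divisor's leading term divides it; move 4/5a to the remainder.
  leading term b: no divisor's leading term divides it; move 4/3b to the remainder.
  leading term 1: no divisor's leading term divides it; move 2 to the remainder.
  remainder 1/3b^2 + 4/5a + 4/3b + 2 ≠ 0; add g_3 = 1/3b^2 + 4/5a + 4/3b + 2 to the basis.

S(f_1,g_3): lcm = ab^2. S = b^3 - 12/5a^2 - 16/5ab + 4/3b^2 - 6a + 2b.
  leading term b^3: subtract (3b)·g_3 from b^3 - 12/5a^2 - 16/5ab + 4/3b^2 - 6a + 2b → -12/5a^2 - 28/5ab - 8/3b^2 - 6a - 4b
  leading term a^2: no divisor's leading term divides it; move -12/5a^2 to the remainder.
  leading term ab: subtract (28/5)·f_1 from -28/5ab - 8/3b^2 - 6a - 4b → 44/15b^2 - 38/25a + 52/15b + 56/5
  leading term b^2: subtract (44/5)·g_3 from 44/15b^2 - 38/25a + 52/15b + 56/5 → -214/25a - 124/15b - 32/5
  leading term a: no divisor's leading term divides it; move -214/25a to the remainder.
  leading term b: no divisor's leading term divides it; move -124/15b to the remainder.
  leading term 1: no divisor's leading term divides it; move -32/5 to the remainder.
  remainder -12/5a^2 - 214/25a - 124/15b - 32/5 ≠ 0; add g_4 = -12/5a^2 - 214/25a - 124/15b - 32/5 to the basis.

The other S-polynomials (S(f_2,g_3), S(f_1,g_4), S(f_2,g_4), S(g_3,g_4)) all reduce to 0 modulo the current basis, so we have a Gröbner basis.
Inter-reduce: drop elements whose leading term is divisible by another's, tail-reduce, and make monic.

G = {a^2 + 107/30a + 31/9b + 8/3, ab - 8/5a - 8/3b - 4, b^2 + 12/5a + 4b + 6}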